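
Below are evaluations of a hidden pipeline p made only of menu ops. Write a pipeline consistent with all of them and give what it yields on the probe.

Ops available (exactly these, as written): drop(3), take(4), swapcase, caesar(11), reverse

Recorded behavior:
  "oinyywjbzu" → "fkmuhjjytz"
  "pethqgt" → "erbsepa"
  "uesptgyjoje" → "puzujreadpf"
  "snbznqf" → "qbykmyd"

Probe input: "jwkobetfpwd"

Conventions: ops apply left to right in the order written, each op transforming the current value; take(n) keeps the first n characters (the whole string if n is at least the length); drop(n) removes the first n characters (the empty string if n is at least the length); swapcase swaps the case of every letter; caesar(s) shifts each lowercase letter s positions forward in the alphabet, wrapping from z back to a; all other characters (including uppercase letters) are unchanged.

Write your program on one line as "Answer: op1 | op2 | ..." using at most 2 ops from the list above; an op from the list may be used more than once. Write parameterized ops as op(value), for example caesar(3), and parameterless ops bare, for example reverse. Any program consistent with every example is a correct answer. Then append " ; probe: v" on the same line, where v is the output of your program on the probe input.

reverse | caesar(11) ; probe: "ohaqepmzvhu"

Check, running the answer program on each example:
  "oinyywjbzu" -> "uzbjwyynio" -> "fkmuhjjytz"
  "pethqgt" -> "tgqhtep" -> "erbsepa"
  "uesptgyjoje" -> "ejojygtpseu" -> "puzujreadpf"
  "snbznqf" -> "fqnzbns" -> "qbykmyd"
  probe: "jwkobetfpwd" -> "dwpftebokwj" -> "ohaqepmzvhu"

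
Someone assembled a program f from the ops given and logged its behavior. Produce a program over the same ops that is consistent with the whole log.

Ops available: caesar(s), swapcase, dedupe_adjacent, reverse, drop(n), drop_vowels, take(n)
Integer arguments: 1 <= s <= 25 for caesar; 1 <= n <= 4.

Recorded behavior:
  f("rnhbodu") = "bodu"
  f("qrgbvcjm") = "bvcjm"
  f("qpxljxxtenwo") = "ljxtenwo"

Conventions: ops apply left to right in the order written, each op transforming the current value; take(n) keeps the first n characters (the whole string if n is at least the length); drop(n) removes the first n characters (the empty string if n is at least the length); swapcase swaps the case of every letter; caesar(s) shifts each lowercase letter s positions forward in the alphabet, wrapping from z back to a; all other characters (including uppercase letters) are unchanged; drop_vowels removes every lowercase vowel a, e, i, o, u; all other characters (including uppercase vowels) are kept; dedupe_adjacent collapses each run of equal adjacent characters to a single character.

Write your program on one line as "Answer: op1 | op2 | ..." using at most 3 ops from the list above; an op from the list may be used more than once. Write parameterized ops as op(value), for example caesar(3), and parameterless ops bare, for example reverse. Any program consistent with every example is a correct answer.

drop(3) | dedupe_adjacent

Check, running the answer program on each example:
  "rnhbodu" -> "bodu" -> "bodu"
  "qrgbvcjm" -> "bvcjm" -> "bvcjm"
  "qpxljxxtenwo" -> "ljxxtenwo" -> "ljxtenwo"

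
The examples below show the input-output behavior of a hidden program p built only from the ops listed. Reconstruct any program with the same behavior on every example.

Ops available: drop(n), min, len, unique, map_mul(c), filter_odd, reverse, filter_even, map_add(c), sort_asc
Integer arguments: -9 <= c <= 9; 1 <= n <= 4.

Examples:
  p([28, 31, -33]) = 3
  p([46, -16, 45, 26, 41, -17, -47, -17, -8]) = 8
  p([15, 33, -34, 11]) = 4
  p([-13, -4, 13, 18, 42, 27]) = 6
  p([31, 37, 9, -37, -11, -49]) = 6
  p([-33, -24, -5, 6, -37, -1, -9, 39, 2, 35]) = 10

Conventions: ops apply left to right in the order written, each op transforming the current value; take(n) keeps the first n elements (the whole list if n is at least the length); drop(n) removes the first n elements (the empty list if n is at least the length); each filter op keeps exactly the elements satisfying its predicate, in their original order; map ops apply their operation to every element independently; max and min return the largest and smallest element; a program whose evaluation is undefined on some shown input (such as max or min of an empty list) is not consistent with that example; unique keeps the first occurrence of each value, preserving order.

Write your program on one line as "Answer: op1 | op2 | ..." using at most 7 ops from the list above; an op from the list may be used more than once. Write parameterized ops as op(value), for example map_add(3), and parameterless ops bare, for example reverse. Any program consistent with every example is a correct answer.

map_mul(-3) | map_mul(6) | unique | map_add(-5) | map_add(-7) | len

Check, running the answer program on each example:
  [28, 31, -33] -> [-84, -93, 99] -> [-504, -558, 594] -> [-504, -558, 594] -> [-509, -563, 589] -> [-516, -570, 582] -> 3
  [46, -16, 45, 26, 41, -17, -47, -17, -8] -> [-138, 48, -135, -78, -123, 51, 141, 51, 24] -> [-828, 288, -810, -468, -738, 306, 846, 306, 144] -> [-828, 288, -810, -468, -738, 306, 846, 144] -> [-833, 283, -815, -473, -743, 301, 841, 139] -> [-840, 276, -822, -480, -750, 294, 834, 132] -> 8
  [15, 33, -34, 11] -> [-45, -99, 102, -33] -> [-270, -594, 612, -198] -> [-270, -594, 612, -198] -> [-275, -599, 607, -203] -> [-282, -606, 600, -210] -> 4
  [-13, -4, 13, 18, 42, 27] -> [39, 12, -39, -54, -126, -81] -> [234, 72, -234, -324, -756, -486] -> [234, 72, -234, -324, -756, -486] -> [229, 67, -239, -329, -761, -491] -> [222, 60, -246, -336, -768, -498] -> 6
  [31, 37, 9, -37, -11, -49] -> [-93, -111, -27, 111, 33, 147] -> [-558, -666, -162, 666, 198, 882] -> [-558, -666, -162, 666, 198, 882] -> [-563, -671, -167, 661, 193, 877] -> [-570, -678, -174, 654, 186, 870] -> 6
  [-33, -24, -5, 6, -37, -1, -9, 39, 2, 35] -> [99, 72, 15, -18, 111, 3, 27, -117, -6, -105] -> [594, 432, 90, -108, 666, 18, 162, -702, -36, -630] -> [594, 432, 90, -108, 666, 18, 162, -702, -36, -630] -> [589, 427, 85, -113, 661, 13, 157, -707, -41, -635] -> [582, 420, 78, -120, 654, 6, 150, -714, -48, -642] -> 10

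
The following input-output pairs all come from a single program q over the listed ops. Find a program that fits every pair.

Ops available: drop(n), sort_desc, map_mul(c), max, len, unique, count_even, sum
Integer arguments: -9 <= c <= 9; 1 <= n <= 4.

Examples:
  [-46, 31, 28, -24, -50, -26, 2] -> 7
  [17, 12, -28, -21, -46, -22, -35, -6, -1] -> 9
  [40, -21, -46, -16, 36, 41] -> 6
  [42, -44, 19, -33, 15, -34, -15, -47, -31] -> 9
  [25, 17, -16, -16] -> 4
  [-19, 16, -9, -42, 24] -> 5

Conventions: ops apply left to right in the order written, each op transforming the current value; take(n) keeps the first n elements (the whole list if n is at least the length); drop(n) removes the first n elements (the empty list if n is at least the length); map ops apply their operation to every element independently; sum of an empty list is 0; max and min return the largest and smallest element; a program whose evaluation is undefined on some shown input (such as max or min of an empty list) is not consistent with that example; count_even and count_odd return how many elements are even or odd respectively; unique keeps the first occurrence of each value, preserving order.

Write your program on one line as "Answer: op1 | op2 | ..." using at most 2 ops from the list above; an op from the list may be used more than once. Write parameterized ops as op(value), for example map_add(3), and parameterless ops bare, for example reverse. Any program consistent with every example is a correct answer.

map_mul(-4) | count_even

Check, running the answer program on each example:
  [-46, 31, 28, -24, -50, -26, 2] -> [184, -124, -112, 96, 200, 104, -8] -> 7
  [17, 12, -28, -21, -46, -22, -35, -6, -1] -> [-68, -48, 112, 84, 184, 88, 140, 24, 4] -> 9
  [40, -21, -46, -16, 36, 41] -> [-160, 84, 184, 64, -144, -164] -> 6
  [42, -44, 19, -33, 15, -34, -15, -47, -31] -> [-168, 176, -76, 132, -60, 136, 60, 188, 124] -> 9
  [25, 17, -16, -16] -> [-100, -68, 64, 64] -> 4
  [-19, 16, -9, -42, 24] -> [76, -64, 36, 168, -96] -> 5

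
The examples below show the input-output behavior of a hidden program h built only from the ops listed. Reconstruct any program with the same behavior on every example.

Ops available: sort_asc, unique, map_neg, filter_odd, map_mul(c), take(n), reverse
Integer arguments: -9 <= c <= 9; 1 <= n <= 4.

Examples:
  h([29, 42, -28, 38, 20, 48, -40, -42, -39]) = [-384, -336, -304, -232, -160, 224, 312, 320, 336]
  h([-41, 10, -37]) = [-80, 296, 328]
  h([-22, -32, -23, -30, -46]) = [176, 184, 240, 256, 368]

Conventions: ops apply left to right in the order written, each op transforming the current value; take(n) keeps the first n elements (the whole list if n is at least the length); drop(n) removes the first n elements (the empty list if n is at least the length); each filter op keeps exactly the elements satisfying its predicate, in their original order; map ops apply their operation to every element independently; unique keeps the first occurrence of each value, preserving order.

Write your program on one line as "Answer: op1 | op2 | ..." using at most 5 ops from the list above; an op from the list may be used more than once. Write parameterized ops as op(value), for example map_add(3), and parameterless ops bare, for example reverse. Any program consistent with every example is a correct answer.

reverse | sort_asc | map_mul(-8) | reverse

Check, running the answer program on each example:
  [29, 42, -28, 38, 20, 48, -40, -42, -39] -> [-39, -42, -40, 48, 20, 38, -28, 42, 29] -> [-42, -40, -39, -28, 20, 29, 38, 42, 48] -> [336, 320, 312, 224, -160, -232, -304, -336, -384] -> [-384, -336, -304, -232, -160, 224, 312, 320, 336]
  [-41, 10, -37] -> [-37, 10, -41] -> [-41, -37, 10] -> [328, 296, -80] -> [-80, 296, 328]
  [-22, -32, -23, -30, -46] -> [-46, -30, -23, -32, -22] -> [-46, -32, -30, -23, -22] -> [368, 256, 240, 184, 176] -> [176, 184, 240, 256, 368]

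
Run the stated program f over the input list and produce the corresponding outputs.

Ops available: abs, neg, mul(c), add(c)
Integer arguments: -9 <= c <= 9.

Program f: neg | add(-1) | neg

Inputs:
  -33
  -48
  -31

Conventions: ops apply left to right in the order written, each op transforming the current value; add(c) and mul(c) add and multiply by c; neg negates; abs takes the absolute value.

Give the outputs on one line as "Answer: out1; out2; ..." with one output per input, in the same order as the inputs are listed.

Execution, op by op:
  -33 -> 33 -> 32 -> -32
  -48 -> 48 -> 47 -> -47
  -31 -> 31 -> 30 -> -30

-32; -47; -30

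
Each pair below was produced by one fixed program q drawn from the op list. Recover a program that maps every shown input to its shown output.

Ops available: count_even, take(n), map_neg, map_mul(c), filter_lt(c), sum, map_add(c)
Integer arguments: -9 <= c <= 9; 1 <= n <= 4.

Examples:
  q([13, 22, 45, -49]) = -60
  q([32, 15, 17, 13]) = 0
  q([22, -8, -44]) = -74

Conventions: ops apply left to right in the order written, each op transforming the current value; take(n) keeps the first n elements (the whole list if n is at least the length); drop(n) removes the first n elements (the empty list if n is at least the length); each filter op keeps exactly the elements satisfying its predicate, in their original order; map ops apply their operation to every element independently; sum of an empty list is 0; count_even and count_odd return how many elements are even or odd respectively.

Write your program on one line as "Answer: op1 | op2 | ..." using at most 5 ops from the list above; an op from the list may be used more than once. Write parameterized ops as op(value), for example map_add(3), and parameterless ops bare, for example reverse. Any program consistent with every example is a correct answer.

map_add(-4) | filter_lt(8) | map_add(-7) | sum

Check, running the answer program on each example:
  [13, 22, 45, -49] -> [9, 18, 41, -53] -> [-53] -> [-60] -> -60
  [32, 15, 17, 13] -> [28, 11, 13, 9] -> [] -> [] -> 0
  [22, -8, -44] -> [18, -12, -48] -> [-12, -48] -> [-19, -55] -> -74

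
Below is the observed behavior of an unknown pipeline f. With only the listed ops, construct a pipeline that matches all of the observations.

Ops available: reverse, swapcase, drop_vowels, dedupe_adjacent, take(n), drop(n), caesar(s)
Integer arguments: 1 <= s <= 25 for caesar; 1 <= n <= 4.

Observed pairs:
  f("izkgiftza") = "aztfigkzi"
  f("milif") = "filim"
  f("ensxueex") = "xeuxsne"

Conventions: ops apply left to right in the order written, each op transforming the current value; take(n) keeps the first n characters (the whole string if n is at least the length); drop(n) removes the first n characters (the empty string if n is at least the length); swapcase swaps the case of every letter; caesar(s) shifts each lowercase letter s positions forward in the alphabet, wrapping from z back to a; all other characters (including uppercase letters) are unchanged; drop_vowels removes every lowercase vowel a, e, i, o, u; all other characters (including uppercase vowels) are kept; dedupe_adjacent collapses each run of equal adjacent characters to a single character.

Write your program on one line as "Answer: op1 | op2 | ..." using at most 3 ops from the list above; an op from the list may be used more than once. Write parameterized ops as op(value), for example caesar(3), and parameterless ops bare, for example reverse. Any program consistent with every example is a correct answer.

reverse | dedupe_adjacent

Check, running the answer program on each example:
  "izkgiftza" -> "aztfigkzi" -> "aztfigkzi"
  "milif" -> "filim" -> "filim"
  "ensxueex" -> "xeeuxsne" -> "xeuxsne"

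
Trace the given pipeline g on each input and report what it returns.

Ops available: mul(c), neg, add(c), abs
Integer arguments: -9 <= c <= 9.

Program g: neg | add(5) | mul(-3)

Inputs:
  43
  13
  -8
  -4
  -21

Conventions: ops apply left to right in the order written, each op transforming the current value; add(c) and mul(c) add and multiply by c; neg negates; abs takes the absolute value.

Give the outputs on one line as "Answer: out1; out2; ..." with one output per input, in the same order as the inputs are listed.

Execution, op by op:
  43 -> -43 -> -38 -> 114
  13 -> -13 -> -8 -> 24
  -8 -> 8 -> 13 -> -39
  -4 -> 4 -> 9 -> -27
  -21 -> 21 -> 26 -> -78

114; 24; -39; -27; -78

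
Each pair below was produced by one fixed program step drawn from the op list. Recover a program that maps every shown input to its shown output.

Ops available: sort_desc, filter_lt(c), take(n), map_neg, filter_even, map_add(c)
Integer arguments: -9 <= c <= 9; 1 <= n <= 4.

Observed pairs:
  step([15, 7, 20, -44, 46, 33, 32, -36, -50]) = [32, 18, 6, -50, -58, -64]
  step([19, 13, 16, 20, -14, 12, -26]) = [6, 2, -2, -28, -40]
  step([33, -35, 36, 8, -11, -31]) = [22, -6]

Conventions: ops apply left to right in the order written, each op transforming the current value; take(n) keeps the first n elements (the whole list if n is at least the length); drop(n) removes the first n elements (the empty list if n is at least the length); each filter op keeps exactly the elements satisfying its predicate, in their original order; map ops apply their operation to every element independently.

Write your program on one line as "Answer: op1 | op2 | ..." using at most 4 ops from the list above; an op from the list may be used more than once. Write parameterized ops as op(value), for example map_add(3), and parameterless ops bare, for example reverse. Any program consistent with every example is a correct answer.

map_add(-8) | sort_desc | filter_even | map_add(-6)

Check, running the answer program on each example:
  [15, 7, 20, -44, 46, 33, 32, -36, -50] -> [7, -1, 12, -52, 38, 25, 24, -44, -58] -> [38, 25, 24, 12, 7, -1, -44, -52, -58] -> [38, 24, 12, -44, -52, -58] -> [32, 18, 6, -50, -58, -64]
  [19, 13, 16, 20, -14, 12, -26] -> [11, 5, 8, 12, -22, 4, -34] -> [12, 11, 8, 5, 4, -22, -34] -> [12, 8, 4, -22, -34] -> [6, 2, -2, -28, -40]
  [33, -35, 36, 8, -11, -31] -> [25, -43, 28, 0, -19, -39] -> [28, 25, 0, -19, -39, -43] -> [28, 0] -> [22, -6]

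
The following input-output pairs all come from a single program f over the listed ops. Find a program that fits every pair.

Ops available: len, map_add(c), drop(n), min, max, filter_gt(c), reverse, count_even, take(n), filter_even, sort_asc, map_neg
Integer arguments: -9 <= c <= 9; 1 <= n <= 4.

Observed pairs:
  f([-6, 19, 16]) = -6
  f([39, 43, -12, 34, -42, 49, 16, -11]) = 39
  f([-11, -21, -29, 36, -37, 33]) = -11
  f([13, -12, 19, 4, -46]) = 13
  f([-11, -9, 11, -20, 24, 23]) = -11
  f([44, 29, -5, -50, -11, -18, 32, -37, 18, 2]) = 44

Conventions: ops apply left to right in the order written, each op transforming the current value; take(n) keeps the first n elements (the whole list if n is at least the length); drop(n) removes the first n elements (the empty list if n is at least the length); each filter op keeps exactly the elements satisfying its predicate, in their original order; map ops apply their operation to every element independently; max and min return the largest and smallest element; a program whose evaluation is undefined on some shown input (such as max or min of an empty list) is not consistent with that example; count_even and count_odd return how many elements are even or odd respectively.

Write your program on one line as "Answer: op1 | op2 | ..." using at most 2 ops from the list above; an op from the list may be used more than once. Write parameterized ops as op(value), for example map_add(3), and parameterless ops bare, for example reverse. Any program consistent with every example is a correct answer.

take(1) | min

Check, running the answer program on each example:
  [-6, 19, 16] -> [-6] -> -6
  [39, 43, -12, 34, -42, 49, 16, -11] -> [39] -> 39
  [-11, -21, -29, 36, -37, 33] -> [-11] -> -11
  [13, -12, 19, 4, -46] -> [13] -> 13
  [-11, -9, 11, -20, 24, 23] -> [-11] -> -11
  [44, 29, -5, -50, -11, -18, 32, -37, 18, 2] -> [44] -> 44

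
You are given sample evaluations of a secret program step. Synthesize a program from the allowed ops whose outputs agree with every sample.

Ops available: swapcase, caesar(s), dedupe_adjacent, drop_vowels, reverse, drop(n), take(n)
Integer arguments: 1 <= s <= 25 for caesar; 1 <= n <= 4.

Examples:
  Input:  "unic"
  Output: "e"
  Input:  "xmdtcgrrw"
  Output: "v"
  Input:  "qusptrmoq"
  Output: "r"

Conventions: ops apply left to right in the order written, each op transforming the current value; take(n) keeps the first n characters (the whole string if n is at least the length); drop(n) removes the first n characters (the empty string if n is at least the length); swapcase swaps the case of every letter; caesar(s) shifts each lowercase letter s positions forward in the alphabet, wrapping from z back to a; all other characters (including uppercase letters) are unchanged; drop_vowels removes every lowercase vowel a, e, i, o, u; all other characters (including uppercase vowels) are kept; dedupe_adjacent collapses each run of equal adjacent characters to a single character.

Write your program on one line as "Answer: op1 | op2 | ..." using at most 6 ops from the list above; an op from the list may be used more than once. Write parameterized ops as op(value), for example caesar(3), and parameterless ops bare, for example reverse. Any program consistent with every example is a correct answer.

dedupe_adjacent | caesar(22) | drop(3) | caesar(6) | take(1)

Check, running the answer program on each example:
  "unic" -> "unic" -> "qjey" -> "y" -> "e" -> "e"
  "xmdtcgrrw" -> "xmdtcgrw" -> "tizpycns" -> "pycns" -> "veity" -> "v"
  "qusptrmoq" -> "qusptrmoq" -> "mqolpnikm" -> "lpnikm" -> "rvtoqs" -> "r"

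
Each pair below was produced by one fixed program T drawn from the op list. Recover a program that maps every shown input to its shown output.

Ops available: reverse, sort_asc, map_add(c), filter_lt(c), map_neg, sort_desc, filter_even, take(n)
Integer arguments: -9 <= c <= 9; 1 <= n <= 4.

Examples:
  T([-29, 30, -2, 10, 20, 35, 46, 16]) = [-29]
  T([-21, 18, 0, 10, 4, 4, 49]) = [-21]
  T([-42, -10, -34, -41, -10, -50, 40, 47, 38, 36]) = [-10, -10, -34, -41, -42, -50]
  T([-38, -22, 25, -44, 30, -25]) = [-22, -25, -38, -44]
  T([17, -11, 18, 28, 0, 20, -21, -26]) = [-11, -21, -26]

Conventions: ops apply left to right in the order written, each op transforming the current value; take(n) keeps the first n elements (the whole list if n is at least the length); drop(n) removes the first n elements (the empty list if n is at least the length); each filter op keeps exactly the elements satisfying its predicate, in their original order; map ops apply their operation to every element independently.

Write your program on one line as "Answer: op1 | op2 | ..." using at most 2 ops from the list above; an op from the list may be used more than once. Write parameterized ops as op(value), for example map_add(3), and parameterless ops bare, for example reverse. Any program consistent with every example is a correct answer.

filter_lt(-9) | sort_desc

Check, running the answer program on each example:
  [-29, 30, -2, 10, 20, 35, 46, 16] -> [-29] -> [-29]
  [-21, 18, 0, 10, 4, 4, 49] -> [-21] -> [-21]
  [-42, -10, -34, -41, -10, -50, 40, 47, 38, 36] -> [-42, -10, -34, -41, -10, -50] -> [-10, -10, -34, -41, -42, -50]
  [-38, -22, 25, -44, 30, -25] -> [-38, -22, -44, -25] -> [-22, -25, -38, -44]
  [17, -11, 18, 28, 0, 20, -21, -26] -> [-11, -21, -26] -> [-11, -21, -26]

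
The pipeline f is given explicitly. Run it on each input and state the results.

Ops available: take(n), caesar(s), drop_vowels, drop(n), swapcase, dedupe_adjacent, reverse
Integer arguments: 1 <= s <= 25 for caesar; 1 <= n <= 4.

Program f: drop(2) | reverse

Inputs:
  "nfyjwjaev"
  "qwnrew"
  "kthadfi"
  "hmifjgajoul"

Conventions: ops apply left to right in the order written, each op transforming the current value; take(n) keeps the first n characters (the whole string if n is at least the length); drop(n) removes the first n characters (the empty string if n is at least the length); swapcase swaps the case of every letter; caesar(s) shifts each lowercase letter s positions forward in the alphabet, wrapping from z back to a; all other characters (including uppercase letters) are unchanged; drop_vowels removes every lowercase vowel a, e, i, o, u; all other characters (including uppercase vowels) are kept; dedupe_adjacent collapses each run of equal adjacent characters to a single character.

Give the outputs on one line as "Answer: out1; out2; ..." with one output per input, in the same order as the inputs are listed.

"veajwjy"; "wern"; "ifdah"; "luojagjfi"

Execution, op by op:
  "nfyjwjaev" -> "yjwjaev" -> "veajwjy"
  "qwnrew" -> "nrew" -> "wern"
  "kthadfi" -> "hadfi" -> "ifdah"
  "hmifjgajoul" -> "ifjgajoul" -> "luojagjfi"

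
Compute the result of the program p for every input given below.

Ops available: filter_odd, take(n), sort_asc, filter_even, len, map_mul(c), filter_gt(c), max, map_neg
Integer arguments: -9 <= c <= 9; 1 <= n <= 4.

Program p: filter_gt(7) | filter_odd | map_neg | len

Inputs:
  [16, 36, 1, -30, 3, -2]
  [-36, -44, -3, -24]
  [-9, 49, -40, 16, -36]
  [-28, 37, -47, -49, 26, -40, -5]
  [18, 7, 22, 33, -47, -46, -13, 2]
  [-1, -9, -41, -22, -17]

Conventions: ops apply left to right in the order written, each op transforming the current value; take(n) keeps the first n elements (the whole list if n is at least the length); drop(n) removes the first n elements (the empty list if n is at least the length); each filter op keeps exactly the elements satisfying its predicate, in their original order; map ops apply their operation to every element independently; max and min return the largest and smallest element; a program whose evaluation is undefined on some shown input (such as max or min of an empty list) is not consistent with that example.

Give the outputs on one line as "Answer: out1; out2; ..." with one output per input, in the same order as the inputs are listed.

Execution, op by op:
  [16, 36, 1, -30, 3, -2] -> [16, 36] -> [] -> [] -> 0
  [-36, -44, -3, -24] -> [] -> [] -> [] -> 0
  [-9, 49, -40, 16, -36] -> [49, 16] -> [49] -> [-49] -> 1
  [-28, 37, -47, -49, 26, -40, -5] -> [37, 26] -> [37] -> [-37] -> 1
  [18, 7, 22, 33, -47, -46, -13, 2] -> [18, 22, 33] -> [33] -> [-33] -> 1
  [-1, -9, -41, -22, -17] -> [] -> [] -> [] -> 0

0; 0; 1; 1; 1; 0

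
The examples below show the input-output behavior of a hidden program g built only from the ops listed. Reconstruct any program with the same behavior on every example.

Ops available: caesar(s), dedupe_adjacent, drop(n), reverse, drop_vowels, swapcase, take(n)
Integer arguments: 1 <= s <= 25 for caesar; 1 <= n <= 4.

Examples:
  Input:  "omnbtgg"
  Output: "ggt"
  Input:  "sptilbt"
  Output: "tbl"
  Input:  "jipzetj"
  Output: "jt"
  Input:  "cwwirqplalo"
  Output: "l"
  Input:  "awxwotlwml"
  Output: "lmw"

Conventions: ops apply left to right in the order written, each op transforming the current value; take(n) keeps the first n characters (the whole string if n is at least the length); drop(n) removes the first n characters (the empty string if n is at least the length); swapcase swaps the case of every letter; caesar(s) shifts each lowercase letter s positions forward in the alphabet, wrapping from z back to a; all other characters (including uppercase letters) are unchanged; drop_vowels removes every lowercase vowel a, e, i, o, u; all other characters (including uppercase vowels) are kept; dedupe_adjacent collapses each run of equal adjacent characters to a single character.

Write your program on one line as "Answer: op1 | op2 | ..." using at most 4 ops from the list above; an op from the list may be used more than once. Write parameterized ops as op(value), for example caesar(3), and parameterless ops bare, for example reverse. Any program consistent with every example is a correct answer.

reverse | take(3) | drop_vowels

Check, running the answer program on each example:
  "omnbtgg" -> "ggtbnmo" -> "ggt" -> "ggt"
  "sptilbt" -> "tblitps" -> "tbl" -> "tbl"
  "jipzetj" -> "jtezpij" -> "jte" -> "jt"
  "cwwirqplalo" -> "olalpqriwwc" -> "ola" -> "l"
  "awxwotlwml" -> "lmwltowxwa" -> "lmw" -> "lmw"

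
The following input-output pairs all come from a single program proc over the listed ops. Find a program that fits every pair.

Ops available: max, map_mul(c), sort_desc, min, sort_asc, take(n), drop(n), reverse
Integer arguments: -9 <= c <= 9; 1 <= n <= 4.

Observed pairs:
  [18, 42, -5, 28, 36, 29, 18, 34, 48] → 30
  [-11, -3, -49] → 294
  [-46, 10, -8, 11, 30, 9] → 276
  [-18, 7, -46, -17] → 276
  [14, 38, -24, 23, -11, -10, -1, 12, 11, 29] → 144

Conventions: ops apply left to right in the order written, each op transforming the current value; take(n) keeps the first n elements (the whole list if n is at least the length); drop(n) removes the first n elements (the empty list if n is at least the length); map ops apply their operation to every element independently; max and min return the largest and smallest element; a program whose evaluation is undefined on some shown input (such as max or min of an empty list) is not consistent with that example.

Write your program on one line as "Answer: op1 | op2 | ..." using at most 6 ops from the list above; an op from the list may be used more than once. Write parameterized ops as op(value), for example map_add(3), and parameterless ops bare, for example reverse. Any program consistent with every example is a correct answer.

map_mul(2) | sort_desc | map_mul(-3) | reverse | max

Check, running the answer program on each example:
  [18, 42, -5, 28, 36, 29, 18, 34, 48] -> [36, 84, -10, 56, 72, 58, 36, 68, 96] -> [96, 84, 72, 68, 58, 56, 36, 36, -10] -> [-288, -252, -216, -204, -174, -168, -108, -108, 30] -> [30, -108, -108, -168, -174, -204, -216, -252, -288] -> 30
  [-11, -3, -49] -> [-22, -6, -98] -> [-6, -22, -98] -> [18, 66, 294] -> [294, 66, 18] -> 294
  [-46, 10, -8, 11, 30, 9] -> [-92, 20, -16, 22, 60, 18] -> [60, 22, 20, 18, -16, -92] -> [-180, -66, -60, -54, 48, 276] -> [276, 48, -54, -60, -66, -180] -> 276
  [-18, 7, -46, -17] -> [-36, 14, -92, -34] -> [14, -34, -36, -92] -> [-42, 102, 108, 276] -> [276, 108, 102, -42] -> 276
  [14, 38, -24, 23, -11, -10, -1, 12, 11, 29] -> [28, 76, -48, 46, -22, -20, -2, 24, 22, 58] -> [76, 58, 46, 28, 24, 22, -2, -20, -22, -48] -> [-228, -174, -138, -84, -72, -66, 6, 60, 66, 144] -> [144, 66, 60, 6, -66, -72, -84, -138, -174, -228] -> 144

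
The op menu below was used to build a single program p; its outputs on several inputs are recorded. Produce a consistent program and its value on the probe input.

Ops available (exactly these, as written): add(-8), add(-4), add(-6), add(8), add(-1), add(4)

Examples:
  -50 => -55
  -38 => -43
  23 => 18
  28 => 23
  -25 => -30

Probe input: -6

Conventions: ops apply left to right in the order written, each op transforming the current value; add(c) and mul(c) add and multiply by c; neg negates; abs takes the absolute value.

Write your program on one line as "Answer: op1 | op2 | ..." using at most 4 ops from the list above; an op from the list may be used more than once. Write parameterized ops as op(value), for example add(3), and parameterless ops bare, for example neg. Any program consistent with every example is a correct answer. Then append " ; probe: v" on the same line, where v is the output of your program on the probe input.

add(4) | add(-1) | add(-8) ; probe: -11

Check, running the answer program on each example:
  -50 -> -46 -> -47 -> -55
  -38 -> -34 -> -35 -> -43
  23 -> 27 -> 26 -> 18
  28 -> 32 -> 31 -> 23
  -25 -> -21 -> -22 -> -30
  probe: -6 -> -2 -> -3 -> -11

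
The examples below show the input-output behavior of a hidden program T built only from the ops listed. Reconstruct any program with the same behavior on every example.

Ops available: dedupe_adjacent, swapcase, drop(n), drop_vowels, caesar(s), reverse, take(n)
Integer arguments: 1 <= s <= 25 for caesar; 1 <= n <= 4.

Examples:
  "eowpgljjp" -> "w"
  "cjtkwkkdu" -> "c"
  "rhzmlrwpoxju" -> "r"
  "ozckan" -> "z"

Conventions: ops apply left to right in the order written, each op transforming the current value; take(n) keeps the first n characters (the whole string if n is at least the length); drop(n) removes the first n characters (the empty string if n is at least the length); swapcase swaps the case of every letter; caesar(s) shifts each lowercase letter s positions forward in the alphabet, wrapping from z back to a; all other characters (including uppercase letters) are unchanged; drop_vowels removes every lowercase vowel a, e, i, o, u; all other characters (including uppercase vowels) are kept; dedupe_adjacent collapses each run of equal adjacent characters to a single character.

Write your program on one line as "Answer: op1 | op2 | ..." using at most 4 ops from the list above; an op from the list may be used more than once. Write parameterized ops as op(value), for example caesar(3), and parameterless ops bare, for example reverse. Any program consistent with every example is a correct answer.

dedupe_adjacent | drop_vowels | take(1)

Check, running the answer program on each example:
  "eowpgljjp" -> "eowpgljp" -> "wpgljp" -> "w"
  "cjtkwkkdu" -> "cjtkwkdu" -> "cjtkwkd" -> "c"
  "rhzmlrwpoxju" -> "rhzmlrwpoxju" -> "rhzmlrwpxj" -> "r"
  "ozckan" -> "ozckan" -> "zckn" -> "z"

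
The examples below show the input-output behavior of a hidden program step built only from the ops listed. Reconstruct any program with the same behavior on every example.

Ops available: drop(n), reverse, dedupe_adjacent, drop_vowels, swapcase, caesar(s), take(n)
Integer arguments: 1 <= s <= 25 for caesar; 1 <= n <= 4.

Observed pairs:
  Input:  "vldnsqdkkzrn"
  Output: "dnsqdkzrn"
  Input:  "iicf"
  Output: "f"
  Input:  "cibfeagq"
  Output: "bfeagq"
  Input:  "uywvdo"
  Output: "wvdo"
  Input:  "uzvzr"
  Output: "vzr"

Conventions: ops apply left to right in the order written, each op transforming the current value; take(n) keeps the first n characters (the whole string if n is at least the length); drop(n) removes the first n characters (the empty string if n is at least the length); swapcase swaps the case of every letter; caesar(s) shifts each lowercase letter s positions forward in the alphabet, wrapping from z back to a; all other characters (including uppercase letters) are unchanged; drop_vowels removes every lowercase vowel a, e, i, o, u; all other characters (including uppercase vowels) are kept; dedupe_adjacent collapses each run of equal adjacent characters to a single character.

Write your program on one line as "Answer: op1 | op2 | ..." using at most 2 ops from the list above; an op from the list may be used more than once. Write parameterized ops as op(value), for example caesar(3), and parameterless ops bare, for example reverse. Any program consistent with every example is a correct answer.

dedupe_adjacent | drop(2)

Check, running the answer program on each example:
  "vldnsqdkkzrn" -> "vldnsqdkzrn" -> "dnsqdkzrn"
  "iicf" -> "icf" -> "f"
  "cibfeagq" -> "cibfeagq" -> "bfeagq"
  "uywvdo" -> "uywvdo" -> "wvdo"
  "uzvzr" -> "uzvzr" -> "vzr"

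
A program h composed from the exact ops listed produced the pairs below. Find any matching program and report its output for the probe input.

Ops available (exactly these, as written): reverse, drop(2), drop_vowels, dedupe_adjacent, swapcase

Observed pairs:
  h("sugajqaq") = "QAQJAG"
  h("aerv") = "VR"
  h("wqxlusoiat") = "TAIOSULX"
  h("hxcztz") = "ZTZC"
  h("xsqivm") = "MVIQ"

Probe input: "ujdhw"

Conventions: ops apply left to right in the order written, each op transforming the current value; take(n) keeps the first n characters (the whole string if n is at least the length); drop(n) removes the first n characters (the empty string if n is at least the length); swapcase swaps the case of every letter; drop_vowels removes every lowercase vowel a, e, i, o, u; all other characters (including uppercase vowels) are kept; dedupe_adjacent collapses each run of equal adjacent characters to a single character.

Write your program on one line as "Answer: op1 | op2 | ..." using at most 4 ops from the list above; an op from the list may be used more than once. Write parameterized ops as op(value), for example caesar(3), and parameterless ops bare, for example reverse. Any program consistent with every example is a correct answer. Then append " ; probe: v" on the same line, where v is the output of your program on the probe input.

swapcase | drop(2) | reverse ; probe: "WHD"

Check, running the answer program on each example:
  "sugajqaq" -> "SUGAJQAQ" -> "GAJQAQ" -> "QAQJAG"
  "aerv" -> "AERV" -> "RV" -> "VR"
  "wqxlusoiat" -> "WQXLUSOIAT" -> "XLUSOIAT" -> "TAIOSULX"
  "hxcztz" -> "HXCZTZ" -> "CZTZ" -> "ZTZC"
  "xsqivm" -> "XSQIVM" -> "QIVM" -> "MVIQ"
  probe: "ujdhw" -> "UJDHW" -> "DHW" -> "WHD"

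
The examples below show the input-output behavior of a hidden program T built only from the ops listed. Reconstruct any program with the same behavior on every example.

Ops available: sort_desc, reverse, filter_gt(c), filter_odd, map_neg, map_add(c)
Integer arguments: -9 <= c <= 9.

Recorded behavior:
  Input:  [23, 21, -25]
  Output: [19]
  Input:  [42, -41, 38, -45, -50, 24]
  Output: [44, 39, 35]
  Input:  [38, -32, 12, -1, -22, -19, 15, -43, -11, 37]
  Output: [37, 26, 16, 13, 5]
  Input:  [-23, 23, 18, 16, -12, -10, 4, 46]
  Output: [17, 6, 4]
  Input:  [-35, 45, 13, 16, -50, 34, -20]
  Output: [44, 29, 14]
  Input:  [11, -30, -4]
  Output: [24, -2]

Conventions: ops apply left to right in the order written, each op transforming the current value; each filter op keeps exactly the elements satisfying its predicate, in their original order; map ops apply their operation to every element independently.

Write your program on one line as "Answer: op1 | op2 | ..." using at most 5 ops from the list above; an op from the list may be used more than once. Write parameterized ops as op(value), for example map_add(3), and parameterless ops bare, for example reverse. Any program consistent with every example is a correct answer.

map_neg | filter_gt(2) | map_add(-8) | map_add(2) | sort_desc

Check, running the answer program on each example:
  [23, 21, -25] -> [-23, -21, 25] -> [25] -> [17] -> [19] -> [19]
  [42, -41, 38, -45, -50, 24] -> [-42, 41, -38, 45, 50, -24] -> [41, 45, 50] -> [33, 37, 42] -> [35, 39, 44] -> [44, 39, 35]
  [38, -32, 12, -1, -22, -19, 15, -43, -11, 37] -> [-38, 32, -12, 1, 22, 19, -15, 43, 11, -37] -> [32, 22, 19, 43, 11] -> [24, 14, 11, 35, 3] -> [26, 16, 13, 37, 5] -> [37, 26, 16, 13, 5]
  [-23, 23, 18, 16, -12, -10, 4, 46] -> [23, -23, -18, -16, 12, 10, -4, -46] -> [23, 12, 10] -> [15, 4, 2] -> [17, 6, 4] -> [17, 6, 4]
  [-35, 45, 13, 16, -50, 34, -20] -> [35, -45, -13, -16, 50, -34, 20] -> [35, 50, 20] -> [27, 42, 12] -> [29, 44, 14] -> [44, 29, 14]
  [11, -30, -4] -> [-11, 30, 4] -> [30, 4] -> [22, -4] -> [24, -2] -> [24, -2]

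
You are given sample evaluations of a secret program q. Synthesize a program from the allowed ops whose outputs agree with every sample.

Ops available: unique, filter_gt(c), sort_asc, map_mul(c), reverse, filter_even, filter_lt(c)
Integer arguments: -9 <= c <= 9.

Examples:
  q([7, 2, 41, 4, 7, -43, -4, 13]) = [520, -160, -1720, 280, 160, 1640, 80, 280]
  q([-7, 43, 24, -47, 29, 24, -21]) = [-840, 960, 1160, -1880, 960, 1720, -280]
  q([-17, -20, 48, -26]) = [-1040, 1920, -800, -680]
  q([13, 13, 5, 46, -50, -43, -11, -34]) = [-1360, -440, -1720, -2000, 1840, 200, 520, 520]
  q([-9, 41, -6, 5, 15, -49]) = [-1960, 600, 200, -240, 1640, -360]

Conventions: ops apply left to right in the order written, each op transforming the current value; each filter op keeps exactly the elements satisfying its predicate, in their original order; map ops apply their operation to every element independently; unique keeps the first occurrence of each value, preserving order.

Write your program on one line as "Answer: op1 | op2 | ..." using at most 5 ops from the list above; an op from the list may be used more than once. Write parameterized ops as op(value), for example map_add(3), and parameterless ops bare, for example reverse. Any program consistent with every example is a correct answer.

map_mul(4) | map_mul(2) | reverse | map_mul(5)

Check, running the answer program on each example:
  [7, 2, 41, 4, 7, -43, -4, 13] -> [28, 8, 164, 16, 28, -172, -16, 52] -> [56, 16, 328, 32, 56, -344, -32, 104] -> [104, -32, -344, 56, 32, 328, 16, 56] -> [520, -160, -1720, 280, 160, 1640, 80, 280]
  [-7, 43, 24, -47, 29, 24, -21] -> [-28, 172, 96, -188, 116, 96, -84] -> [-56, 344, 192, -376, 232, 192, -168] -> [-168, 192, 232, -376, 192, 344, -56] -> [-840, 960, 1160, -1880, 960, 1720, -280]
  [-17, -20, 48, -26] -> [-68, -80, 192, -104] -> [-136, -160, 384, -208] -> [-208, 384, -160, -136] -> [-1040, 1920, -800, -680]
  [13, 13, 5, 46, -50, -43, -11, -34] -> [52, 52, 20, 184, -200, -172, -44, -136] -> [104, 104, 40, 368, -400, -344, -88, -272] -> [-272, -88, -344, -400, 368, 40, 104, 104] -> [-1360, -440, -1720, -2000, 1840, 200, 520, 520]
  [-9, 41, -6, 5, 15, -49] -> [-36, 164, -24, 20, 60, -196] -> [-72, 328, -48, 40, 120, -392] -> [-392, 120, 40, -48, 328, -72] -> [-1960, 600, 200, -240, 1640, -360]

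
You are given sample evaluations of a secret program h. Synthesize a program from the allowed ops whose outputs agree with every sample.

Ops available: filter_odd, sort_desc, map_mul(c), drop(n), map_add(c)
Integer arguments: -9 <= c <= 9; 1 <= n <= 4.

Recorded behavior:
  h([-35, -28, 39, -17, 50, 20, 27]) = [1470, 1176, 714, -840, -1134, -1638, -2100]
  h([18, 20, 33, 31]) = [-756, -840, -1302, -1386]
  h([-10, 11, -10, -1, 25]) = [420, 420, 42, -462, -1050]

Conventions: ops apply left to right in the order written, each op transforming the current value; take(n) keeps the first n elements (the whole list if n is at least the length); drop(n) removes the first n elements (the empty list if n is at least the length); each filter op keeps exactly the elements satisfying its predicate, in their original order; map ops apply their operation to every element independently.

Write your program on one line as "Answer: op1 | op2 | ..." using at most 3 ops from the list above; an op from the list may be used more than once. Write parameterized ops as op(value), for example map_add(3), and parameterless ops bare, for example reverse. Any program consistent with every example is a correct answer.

map_mul(-7) | sort_desc | map_mul(6)

Check, running the answer program on each example:
  [-35, -28, 39, -17, 50, 20, 27] -> [245, 196, -273, 119, -350, -140, -189] -> [245, 196, 119, -140, -189, -273, -350] -> [1470, 1176, 714, -840, -1134, -1638, -2100]
  [18, 20, 33, 31] -> [-126, -140, -231, -217] -> [-126, -140, -217, -231] -> [-756, -840, -1302, -1386]
  [-10, 11, -10, -1, 25] -> [70, -77, 70, 7, -175] -> [70, 70, 7, -77, -175] -> [420, 420, 42, -462, -1050]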